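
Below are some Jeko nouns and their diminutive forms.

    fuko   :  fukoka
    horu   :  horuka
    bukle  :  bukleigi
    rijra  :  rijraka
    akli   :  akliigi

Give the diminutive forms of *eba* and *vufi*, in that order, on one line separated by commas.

Looking at the last vowel of each stem: -igi when the last vowel of the stem is a front vowel (*bukle*, *akli*); -ka when the last vowel of the stem is a back vowel (*fuko*, *horu*, *rijra*).
Since the last vowel of *eba* is /a/ (a back vowel), it takes -ka, giving *ebaka*.
The last vowel of *vufi* is /i/, which is a front vowel, so the suffix is -igi, giving *vufiigi*.

ebaka, vufiigi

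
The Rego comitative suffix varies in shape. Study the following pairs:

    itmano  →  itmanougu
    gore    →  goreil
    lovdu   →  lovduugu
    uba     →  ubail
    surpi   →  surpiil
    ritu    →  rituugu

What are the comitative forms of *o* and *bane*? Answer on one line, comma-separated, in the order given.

ougu, baneil

Looking at the last vowel of each stem: -ugu when the last vowel of the stem is a rounded vowel (*itmano*, *lovdu*, *ritu*); -il when the last vowel of the stem is an unrounded vowel (*gore*, *uba*, *surpi*).
The last vowel of *o* is /o/, which is a rounded vowel, so the suffix is -ugu, giving *ougu*.
*bane*: last vowel = /e/, an unrounded vowel → -il → *baneil*.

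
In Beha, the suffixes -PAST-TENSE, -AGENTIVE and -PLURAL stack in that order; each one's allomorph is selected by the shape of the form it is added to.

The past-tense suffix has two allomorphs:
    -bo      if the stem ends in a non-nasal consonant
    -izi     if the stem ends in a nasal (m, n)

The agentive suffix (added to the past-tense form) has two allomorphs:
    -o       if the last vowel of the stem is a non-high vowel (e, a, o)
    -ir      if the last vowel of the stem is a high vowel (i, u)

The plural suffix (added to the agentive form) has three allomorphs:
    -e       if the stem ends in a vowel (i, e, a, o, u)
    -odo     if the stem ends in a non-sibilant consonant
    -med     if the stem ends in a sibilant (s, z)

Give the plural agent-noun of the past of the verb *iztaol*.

iztaolbooe

The final consonant of *iztaol* is /l/, which is non-nasal, so the past-tense suffix is -bo, giving *iztaolbo*.
The past-tense form *iztaolbo* — last vowel /o/ (a non-high vowel) → -o → *iztaolboo*.
Since the final sound of the agentive form *iztaolboo* is /o/ (a vowel), it takes -e, giving *iztaolbooe*.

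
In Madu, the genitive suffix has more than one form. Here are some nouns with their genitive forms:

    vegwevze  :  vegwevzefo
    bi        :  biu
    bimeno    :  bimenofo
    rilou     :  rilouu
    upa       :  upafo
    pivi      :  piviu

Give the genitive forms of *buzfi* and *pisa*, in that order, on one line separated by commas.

buzfiu, pisafo

Looking at the last vowel of each stem: -u when the last vowel of the stem is a high vowel (*bi*, *rilou*, *pivi*); -fo when the last vowel of the stem is a non-high vowel (*vegwevze*, *bimeno*, *upa*).
The last vowel of *buzfi* is /i/, which is a high vowel, so the suffix is -u, giving *buzfiu*.
*pisa*: last vowel = /a/, a non-high vowel → -fo → *pisafo*.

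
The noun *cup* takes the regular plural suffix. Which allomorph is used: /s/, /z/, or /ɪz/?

/s/

The stem *cup* ends in a voiceless non-sibilant consonant.
The plural suffix surfaces as /ɪz/ after sibilants, /s/ after other voiceless consonants, and /z/ after other voiced sounds.
So the plural -s on *cup* is pronounced /s/.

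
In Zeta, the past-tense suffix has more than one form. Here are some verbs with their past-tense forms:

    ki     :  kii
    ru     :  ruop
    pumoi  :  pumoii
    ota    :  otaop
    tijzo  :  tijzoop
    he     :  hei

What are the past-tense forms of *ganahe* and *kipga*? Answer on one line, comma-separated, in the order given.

ganahei, kipgaop

The alternation tracks the last vowel of the stem — -i when the last vowel of the stem is a front vowel (*ki*, *pumoi*, *he*); -op when the last vowel of the stem is a back vowel (*ru*, *ota*, *tijzo*).
*ganahe*: last vowel = /e/, a front vowel → -i → *ganahei*.
*kipga*: last vowel = /a/, a back vowel → -op → *kipgaop*.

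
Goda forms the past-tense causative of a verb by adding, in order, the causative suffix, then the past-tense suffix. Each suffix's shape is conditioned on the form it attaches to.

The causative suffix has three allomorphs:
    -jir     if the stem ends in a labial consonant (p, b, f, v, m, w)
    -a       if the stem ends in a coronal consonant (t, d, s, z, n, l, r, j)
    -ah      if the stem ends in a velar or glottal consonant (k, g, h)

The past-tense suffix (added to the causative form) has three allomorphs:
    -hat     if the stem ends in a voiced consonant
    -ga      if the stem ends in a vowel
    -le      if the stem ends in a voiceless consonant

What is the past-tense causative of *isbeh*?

The final consonant of *isbeh* is /h/, which is velar/glottal, so the causative suffix is -ah, giving *isbehah*.
The final sound of the causative form *isbehah* is /h/, which is a voiceless consonant, so the past-tense suffix is -le, giving *isbehahle*.

isbehahle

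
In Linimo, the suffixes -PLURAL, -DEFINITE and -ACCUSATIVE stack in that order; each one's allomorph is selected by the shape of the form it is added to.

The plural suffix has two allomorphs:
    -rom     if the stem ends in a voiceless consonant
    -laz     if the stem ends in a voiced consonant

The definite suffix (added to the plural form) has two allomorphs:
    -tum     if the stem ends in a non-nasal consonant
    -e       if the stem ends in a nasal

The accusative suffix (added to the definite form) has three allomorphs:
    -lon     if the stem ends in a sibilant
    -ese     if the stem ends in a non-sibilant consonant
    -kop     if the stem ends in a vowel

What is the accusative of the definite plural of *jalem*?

The final consonant of *jalem* is /m/, which is voiced, so the plural suffix is -laz, giving *jalemlaz*.
The plural form *jalemlaz* — final consonant /z/ (non-nasal) → -tum → *jalemlaztum*.
The definite form *jalemlaztum*: final sound = /m/, a non-sibilant consonant → -ese → *jalemlaztumese*.

jalemlaztumese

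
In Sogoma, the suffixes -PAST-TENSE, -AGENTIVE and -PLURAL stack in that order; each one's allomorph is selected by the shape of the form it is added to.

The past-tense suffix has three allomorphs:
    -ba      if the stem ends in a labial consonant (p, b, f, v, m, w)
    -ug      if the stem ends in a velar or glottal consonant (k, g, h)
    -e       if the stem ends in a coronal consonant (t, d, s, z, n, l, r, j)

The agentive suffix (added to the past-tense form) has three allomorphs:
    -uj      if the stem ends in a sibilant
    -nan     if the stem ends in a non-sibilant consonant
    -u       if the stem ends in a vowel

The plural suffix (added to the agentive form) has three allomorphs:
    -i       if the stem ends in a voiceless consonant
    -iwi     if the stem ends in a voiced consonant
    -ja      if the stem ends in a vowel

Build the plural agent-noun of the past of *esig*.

esigugnaniwi

*esig*: final consonant = /g/, velar/glottal → -ug → *esigug*.
The past-tense form *esigug* — final sound /g/ (a non-sibilant consonant) → -nan → *esigugnan*.
The agentive form *esigugnan* — final sound /n/ (a voiced consonant) → -iwi → *esigugnaniwi*.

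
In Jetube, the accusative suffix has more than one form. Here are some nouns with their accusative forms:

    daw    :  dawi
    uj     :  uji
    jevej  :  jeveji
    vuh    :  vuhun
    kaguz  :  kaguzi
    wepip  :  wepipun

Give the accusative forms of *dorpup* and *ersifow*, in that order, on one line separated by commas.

Looking at the final consonant of each stem: -un when the stem ends in a voiceless consonant (*vuh*, *wepip*); -i when the stem ends in a voiced consonant (*daw*, *uj*, *jevej*, *kaguz*).
Since the final consonant of *dorpup* is /p/ (voiceless), it takes -un, giving *dorpupun*.
The final consonant of *ersifow* is /w/, which is voiced, so the suffix is -i, giving *ersifowi*.

dorpupun, ersifowi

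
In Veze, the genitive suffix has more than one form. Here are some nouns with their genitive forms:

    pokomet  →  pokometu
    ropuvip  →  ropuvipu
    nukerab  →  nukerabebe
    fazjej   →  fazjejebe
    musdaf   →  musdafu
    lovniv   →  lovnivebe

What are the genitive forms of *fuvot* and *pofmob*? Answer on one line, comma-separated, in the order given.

The alternation tracks the final consonant of the stem — -u when the stem ends in a voiceless consonant (*pokomet*, *ropuvip*, *musdaf*); -ebe when the stem ends in a voiced consonant (*nukerab*, *fazjej*, *lovniv*).
*fuvot*: final consonant = /t/, voiceless → -u → *fuvotu*.
*pofmob* — final consonant /b/ (voiced) → -ebe → *pofmobebe*.

fuvotu, pofmobebe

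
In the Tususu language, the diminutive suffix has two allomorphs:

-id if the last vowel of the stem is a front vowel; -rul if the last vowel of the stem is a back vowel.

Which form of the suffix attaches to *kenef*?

*kenef* — last vowel /e/ (a front vowel) → -id.

-id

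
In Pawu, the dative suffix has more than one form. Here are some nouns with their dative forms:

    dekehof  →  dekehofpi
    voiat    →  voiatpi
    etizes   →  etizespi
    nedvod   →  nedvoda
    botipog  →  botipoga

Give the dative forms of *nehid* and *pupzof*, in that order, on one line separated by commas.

nehida, pupzofpi

The suffix is conditioned by the final consonant: -pi when the stem ends in a voiceless consonant (*dekehof*, *voiat*, *etizes*); -a when the stem ends in a voiced consonant (*nedvod*, *botipog*).
*nehid* — final consonant /d/ (voiced) → -a → *nehida*.
The final consonant of *pupzof* is /f/, which is voiceless, so the suffix is -pi, giving *pupzofpi*.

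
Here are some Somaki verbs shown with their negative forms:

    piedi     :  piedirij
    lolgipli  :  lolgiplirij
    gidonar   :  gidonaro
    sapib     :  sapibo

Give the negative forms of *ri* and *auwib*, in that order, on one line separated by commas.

Looking at the final sound of each stem: -o when the stem ends in a consonant (*gidonar*, *sapib*); -rij when the stem ends in a vowel (*piedi*, *lolgipli*).
The final sound of *ri* is /i/, which is a vowel, so the suffix is -rij, giving *ririj*.
Since the final sound of *auwib* is /b/ (a consonant), it takes -o, giving *auwibo*.

ririj, auwibo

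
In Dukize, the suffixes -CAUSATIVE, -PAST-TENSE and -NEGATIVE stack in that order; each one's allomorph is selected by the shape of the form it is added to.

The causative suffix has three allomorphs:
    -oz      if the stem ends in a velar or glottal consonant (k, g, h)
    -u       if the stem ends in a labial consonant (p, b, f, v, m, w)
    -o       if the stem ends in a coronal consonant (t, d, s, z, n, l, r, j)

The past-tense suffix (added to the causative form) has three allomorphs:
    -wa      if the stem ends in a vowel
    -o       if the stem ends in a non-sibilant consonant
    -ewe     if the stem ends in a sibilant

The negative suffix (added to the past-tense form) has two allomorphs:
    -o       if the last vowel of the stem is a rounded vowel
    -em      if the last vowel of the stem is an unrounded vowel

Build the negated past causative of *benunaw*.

*benunaw* — final consonant /w/ (labial) → -u → *benunawu*.
The causative form *benunawu* — final sound /u/ (a vowel) → -wa → *benunawuwa*.
The past-tense form *benunawuwa* — last vowel /a/ (an unrounded vowel) → -em → *benunawuwaem*.

benunawuwaem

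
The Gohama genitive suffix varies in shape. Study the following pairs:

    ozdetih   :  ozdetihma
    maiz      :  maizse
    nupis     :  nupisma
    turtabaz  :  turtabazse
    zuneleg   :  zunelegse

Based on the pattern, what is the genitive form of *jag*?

jagse

The pattern is voicing of the final consonant: -ma when the stem ends in a voiceless consonant (*ozdetih*, *nupis*); -se when the stem ends in a voiced consonant (*maiz*, *turtabaz*, *zuneleg*).
*jag* — final consonant /g/ (voiced) → -se → *jagse*.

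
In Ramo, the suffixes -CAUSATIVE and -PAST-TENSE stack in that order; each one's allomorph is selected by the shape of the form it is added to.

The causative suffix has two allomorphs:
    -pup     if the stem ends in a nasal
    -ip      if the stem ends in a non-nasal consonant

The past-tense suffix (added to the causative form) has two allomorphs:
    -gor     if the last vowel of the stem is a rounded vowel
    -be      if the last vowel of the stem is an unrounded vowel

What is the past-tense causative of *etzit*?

Since the final consonant of *etzit* is /t/ (non-nasal), it takes -ip, giving *etzitip*.
The last vowel of the causative form *etzitip* is /i/, which is an unrounded vowel, so the past-tense suffix is -be, giving *etzitipbe*.

etzitipbe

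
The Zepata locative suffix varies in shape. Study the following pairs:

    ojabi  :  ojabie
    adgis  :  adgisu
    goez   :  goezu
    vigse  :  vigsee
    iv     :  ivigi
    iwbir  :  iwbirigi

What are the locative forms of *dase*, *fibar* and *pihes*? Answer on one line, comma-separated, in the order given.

The pattern is sibilance of the final sound: -u when the stem ends in a sibilant (*adgis*, *goez*); -igi when the stem ends in a non-sibilant consonant (*iv*, *iwbir*); -e when the stem ends in a vowel (*ojabi*, *vigse*).
*dase* — final sound /e/ (a vowel) → -e → *dasee*.
*fibar* — final sound /r/ (a non-sibilant consonant) → -igi → *fibarigi*.
*pihes* — final sound /s/ (a sibilant) → -u → *pihesu*.

dasee, fibarigi, pihesu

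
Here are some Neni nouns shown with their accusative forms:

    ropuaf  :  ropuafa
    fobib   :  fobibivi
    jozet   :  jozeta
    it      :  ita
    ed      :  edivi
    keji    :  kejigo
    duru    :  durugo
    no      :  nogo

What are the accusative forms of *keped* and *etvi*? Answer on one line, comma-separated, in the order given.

The pattern is voicing of the final sound: -a when the stem ends in a voiceless consonant (*ropuaf*, *jozet*, *it*); -ivi when the stem ends in a voiced consonant (*fobib*, *ed*); -go when the stem ends in a vowel (*keji*, *duru*, *no*).
The final sound of *keped* is /d/, which is a voiced consonant, so the suffix is -ivi, giving *kepedivi*.
The final sound of *etvi* is /i/, which is a vowel, so the suffix is -go, giving *etvigo*.

kepedivi, etvigo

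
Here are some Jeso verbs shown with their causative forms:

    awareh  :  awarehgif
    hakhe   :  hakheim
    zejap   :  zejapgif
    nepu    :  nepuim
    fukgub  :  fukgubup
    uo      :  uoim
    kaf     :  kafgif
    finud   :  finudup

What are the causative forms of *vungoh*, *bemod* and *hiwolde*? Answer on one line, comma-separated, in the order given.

Looking at the final sound of each stem: -gif when the stem ends in a voiceless consonant (*awareh*, *zejap*, *kaf*); -up when the stem ends in a voiced consonant (*fukgub*, *finud*); -im when the stem ends in a vowel (*hakhe*, *nepu*, *uo*).
Since the final sound of *vungoh* is /h/ (a voiceless consonant), it takes -gif, giving *vungohgif*.
*bemod* — final sound /d/ (a voiced consonant) → -up → *bemodup*.
The final sound of *hiwolde* is /e/, which is a vowel, so the suffix is -im, giving *hiwoldeim*.

vungohgif, bemodup, hiwoldeim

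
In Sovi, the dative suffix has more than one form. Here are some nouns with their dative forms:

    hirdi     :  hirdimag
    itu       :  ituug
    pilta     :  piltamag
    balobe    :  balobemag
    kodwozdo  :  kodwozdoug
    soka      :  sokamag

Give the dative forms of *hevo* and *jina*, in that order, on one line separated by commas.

hevoug, jinamag

The alternation tracks the last vowel of the stem — -ug when the last vowel of the stem is a rounded vowel (*itu*, *kodwozdo*); -mag when the last vowel of the stem is an unrounded vowel (*hirdi*, *pilta*, *balobe*, *soka*).
Since the last vowel of *hevo* is /o/ (a rounded vowel), it takes -ug, giving *hevoug*.
The last vowel of *jina* is /a/, which is an unrounded vowel, so the suffix is -mag, giving *jinamag*.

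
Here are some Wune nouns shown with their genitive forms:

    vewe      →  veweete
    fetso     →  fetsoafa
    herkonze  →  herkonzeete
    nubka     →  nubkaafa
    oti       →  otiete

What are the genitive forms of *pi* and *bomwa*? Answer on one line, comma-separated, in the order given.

piete, bomwaafa

Looking at the last vowel of each stem: -ete when the last vowel of the stem is a front vowel (*vewe*, *herkonze*, *oti*); -afa when the last vowel of the stem is a back vowel (*fetso*, *nubka*).
*pi* — last vowel /i/ (a front vowel) → -ete → *piete*.
*bomwa* — last vowel /a/ (a back vowel) → -afa → *bomwaafa*.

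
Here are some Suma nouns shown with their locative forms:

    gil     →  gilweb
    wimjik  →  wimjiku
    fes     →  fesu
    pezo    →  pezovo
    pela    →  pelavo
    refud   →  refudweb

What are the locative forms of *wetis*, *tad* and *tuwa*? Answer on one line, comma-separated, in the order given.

The suffix is conditioned by the final sound: -u when the stem ends in a voiceless consonant (*wimjik*, *fes*); -web when the stem ends in a voiced consonant (*gil*, *refud*); -vo when the stem ends in a vowel (*pezo*, *pela*).
Since the final sound of *wetis* is /s/ (a voiceless consonant), it takes -u, giving *wetisu*.
*tad*: final sound = /d/, a voiced consonant → -web → *tadweb*.
The final sound of *tuwa* is /a/, which is a vowel, so the suffix is -vo, giving *tuwavo*.

wetisu, tadweb, tuwavo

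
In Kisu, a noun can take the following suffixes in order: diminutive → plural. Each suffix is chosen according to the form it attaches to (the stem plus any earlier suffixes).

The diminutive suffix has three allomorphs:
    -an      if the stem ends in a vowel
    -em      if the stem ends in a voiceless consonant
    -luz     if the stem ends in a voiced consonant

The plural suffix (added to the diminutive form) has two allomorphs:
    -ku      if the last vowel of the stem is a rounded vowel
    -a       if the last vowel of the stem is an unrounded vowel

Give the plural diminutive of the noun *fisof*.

*fisof*: final sound = /f/, a voiceless consonant → -em → *fisofem*.
Since the last vowel of the diminutive form *fisofem* is /e/ (an unrounded vowel), it takes -a, giving *fisofema*.

fisofema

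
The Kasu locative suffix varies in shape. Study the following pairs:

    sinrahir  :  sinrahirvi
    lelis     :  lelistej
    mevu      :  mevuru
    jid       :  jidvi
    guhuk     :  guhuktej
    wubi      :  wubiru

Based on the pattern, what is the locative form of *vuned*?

Looking at the final sound of each stem: -tej when the stem ends in a voiceless consonant (*lelis*, *guhuk*); -vi when the stem ends in a voiced consonant (*sinrahir*, *jid*); -ru when the stem ends in a vowel (*mevu*, *wubi*).
Since the final sound of *vuned* is /d/ (a voiced consonant), it takes -vi, giving *vunedvi*.

vunedvi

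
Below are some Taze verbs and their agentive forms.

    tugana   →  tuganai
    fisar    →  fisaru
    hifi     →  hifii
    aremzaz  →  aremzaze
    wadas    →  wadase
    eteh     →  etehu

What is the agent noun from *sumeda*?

The pattern is sibilance of the final sound: -e when the stem ends in a sibilant (*aremzaz*, *wadas*); -u when the stem ends in a non-sibilant consonant (*fisar*, *eteh*); -i when the stem ends in a vowel (*tugana*, *hifi*).
Since the final sound of *sumeda* is /a/ (a vowel), it takes -i, giving *sumedai*.

sumedai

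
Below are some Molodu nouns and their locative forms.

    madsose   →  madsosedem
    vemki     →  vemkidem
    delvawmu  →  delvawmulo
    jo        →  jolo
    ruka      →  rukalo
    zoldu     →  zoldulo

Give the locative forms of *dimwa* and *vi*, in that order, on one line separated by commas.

dimwalo, videm

The suffix is conditioned by the last vowel: -dem when the last vowel of the stem is a front vowel (*madsose*, *vemki*); -lo when the last vowel of the stem is a back vowel (*delvawmu*, *jo*, *ruka*, *zoldu*).
The last vowel of *dimwa* is /a/, which is a back vowel, so the suffix is -lo, giving *dimwalo*.
*vi* — last vowel /i/ (a front vowel) → -dem → *videm*.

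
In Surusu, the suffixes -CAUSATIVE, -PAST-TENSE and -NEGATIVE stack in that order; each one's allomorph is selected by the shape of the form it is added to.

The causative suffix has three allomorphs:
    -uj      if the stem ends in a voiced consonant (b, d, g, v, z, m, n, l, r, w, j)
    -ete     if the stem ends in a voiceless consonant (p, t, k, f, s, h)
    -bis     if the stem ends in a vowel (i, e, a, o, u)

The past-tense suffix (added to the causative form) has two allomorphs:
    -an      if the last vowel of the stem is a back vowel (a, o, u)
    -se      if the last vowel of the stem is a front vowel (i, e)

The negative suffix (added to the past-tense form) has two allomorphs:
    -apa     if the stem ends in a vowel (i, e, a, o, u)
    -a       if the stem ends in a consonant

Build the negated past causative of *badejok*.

*badejok* — final sound /k/ (a voiceless consonant) → -ete → *badejokete*.
Since the last vowel of the causative form *badejokete* is /e/ (a front vowel), it takes -se, giving *badejoketese*.
Since the final sound of the past-tense form *badejoketese* is /e/ (a vowel), it takes -apa, giving *badejoketeseapa*.

badejoketeseapa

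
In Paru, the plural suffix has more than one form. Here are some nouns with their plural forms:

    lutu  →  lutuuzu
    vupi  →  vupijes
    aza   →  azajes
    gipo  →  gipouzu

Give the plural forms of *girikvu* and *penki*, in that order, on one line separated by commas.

girikvuuzu, penkijes

The alternation tracks the last vowel of the stem — -uzu when the last vowel of the stem is a rounded vowel (*lutu*, *gipo*); -jes when the last vowel of the stem is an unrounded vowel (*vupi*, *aza*).
The last vowel of *girikvu* is /u/, which is a rounded vowel, so the suffix is -uzu, giving *girikvuuzu*.
Since the last vowel of *penki* is /i/ (an unrounded vowel), it takes -jes, giving *penkijes*.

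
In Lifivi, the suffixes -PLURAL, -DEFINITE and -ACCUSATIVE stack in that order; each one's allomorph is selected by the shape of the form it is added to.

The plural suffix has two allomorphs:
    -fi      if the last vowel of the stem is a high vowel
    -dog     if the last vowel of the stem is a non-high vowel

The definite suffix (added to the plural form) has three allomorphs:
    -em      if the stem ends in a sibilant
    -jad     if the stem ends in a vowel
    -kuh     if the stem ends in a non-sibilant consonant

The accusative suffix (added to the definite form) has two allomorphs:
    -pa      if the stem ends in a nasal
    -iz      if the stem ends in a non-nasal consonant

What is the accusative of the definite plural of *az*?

azdogkuhiz

*az* — last vowel /a/ (a non-high vowel) → -dog → *azdog*.
Since the final sound of the plural form *azdog* is /g/ (a non-sibilant consonant), it takes -kuh, giving *azdogkuh*.
The definite form *azdogkuh* — final consonant /h/ (non-nasal) → -iz → *azdogkuhiz*.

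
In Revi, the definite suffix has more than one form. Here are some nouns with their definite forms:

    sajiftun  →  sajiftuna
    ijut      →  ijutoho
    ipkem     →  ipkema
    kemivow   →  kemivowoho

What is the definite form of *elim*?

Looking at the final consonant of each stem: -a when the stem ends in a nasal (*sajiftun*, *ipkem*); -oho when the stem ends in a non-nasal consonant (*ijut*, *kemivow*).
The final consonant of *elim* is /m/, which is a nasal, so the suffix is -a, giving *elima*.

elima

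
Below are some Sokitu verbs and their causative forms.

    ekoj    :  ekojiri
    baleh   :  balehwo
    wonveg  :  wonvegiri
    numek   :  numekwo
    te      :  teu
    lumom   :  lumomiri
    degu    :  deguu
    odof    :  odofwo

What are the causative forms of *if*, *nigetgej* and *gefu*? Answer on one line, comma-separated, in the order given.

ifwo, nigetgejiri, gefuu

The pattern is voicing of the final sound: -wo when the stem ends in a voiceless consonant (*baleh*, *numek*, *odof*); -iri when the stem ends in a voiced consonant (*ekoj*, *wonveg*, *lumom*); -u when the stem ends in a vowel (*te*, *degu*).
The final sound of *if* is /f/, which is a voiceless consonant, so the suffix is -wo, giving *ifwo*.
*nigetgej* — final sound /j/ (a voiced consonant) → -iri → *nigetgejiri*.
The final sound of *gefu* is /u/, which is a vowel, so the suffix is -u, giving *gefuu*.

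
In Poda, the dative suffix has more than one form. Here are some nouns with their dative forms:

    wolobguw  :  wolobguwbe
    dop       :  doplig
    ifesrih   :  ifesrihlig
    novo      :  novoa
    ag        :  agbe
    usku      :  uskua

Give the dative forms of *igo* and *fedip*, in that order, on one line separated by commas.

The suffix is conditioned by the final sound: -lig when the stem ends in a voiceless consonant (*dop*, *ifesrih*); -be when the stem ends in a voiced consonant (*wolobguw*, *ag*); -a when the stem ends in a vowel (*novo*, *usku*).
The final sound of *igo* is /o/, which is a vowel, so the suffix is -a, giving *igoa*.
The final sound of *fedip* is /p/, which is a voiceless consonant, so the suffix is -lig, giving *fediplig*.

igoa, fediplig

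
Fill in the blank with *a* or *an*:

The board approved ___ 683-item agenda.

a

The indefinite article is chosen by the initial *sound* of the following word, not its spelling.
The number *683* is spoken "six hundred …", beginning with /sɪks/ — a consonant sound.
So the article is *a*: The board approved a 683-item agenda.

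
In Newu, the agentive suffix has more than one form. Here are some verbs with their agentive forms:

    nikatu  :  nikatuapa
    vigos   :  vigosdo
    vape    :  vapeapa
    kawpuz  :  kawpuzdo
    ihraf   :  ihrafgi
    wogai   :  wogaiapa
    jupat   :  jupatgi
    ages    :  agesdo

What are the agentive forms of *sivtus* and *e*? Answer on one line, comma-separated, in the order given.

sivtusdo, eapa

Looking at the final sound of each stem: -do when the stem ends in a sibilant (*vigos*, *kawpuz*, *ages*); -gi when the stem ends in a non-sibilant consonant (*ihraf*, *jupat*); -apa when the stem ends in a vowel (*nikatu*, *vape*, *wogai*).
Since the final sound of *sivtus* is /s/ (a sibilant), it takes -do, giving *sivtusdo*.
*e* — final sound /e/ (a vowel) → -apa → *eapa*.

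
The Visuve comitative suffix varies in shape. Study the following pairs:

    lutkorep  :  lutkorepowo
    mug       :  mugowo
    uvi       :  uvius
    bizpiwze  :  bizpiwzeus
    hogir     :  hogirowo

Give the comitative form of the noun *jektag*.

The pattern is consonant vs. vowel: -owo when the stem ends in a consonant (*lutkorep*, *mug*, *hogir*); -us when the stem ends in a vowel (*uvi*, *bizpiwze*).
Since the final sound of *jektag* is /g/ (a consonant), it takes -owo, giving *jektagowo*.

jektagowo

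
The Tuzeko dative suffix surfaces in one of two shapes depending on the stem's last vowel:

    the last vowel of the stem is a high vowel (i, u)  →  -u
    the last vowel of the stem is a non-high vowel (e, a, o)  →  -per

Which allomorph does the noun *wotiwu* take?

-u

*wotiwu*: last vowel = /u/, a high vowel → -u.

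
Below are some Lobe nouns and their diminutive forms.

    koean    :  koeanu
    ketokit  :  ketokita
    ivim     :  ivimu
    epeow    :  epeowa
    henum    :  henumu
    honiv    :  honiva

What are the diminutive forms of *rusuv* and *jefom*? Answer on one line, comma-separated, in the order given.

The suffix is conditioned by the final consonant: -u when the stem ends in a nasal (*koean*, *ivim*, *henum*); -a when the stem ends in a non-nasal consonant (*ketokit*, *epeow*, *honiv*).
*rusuv*: final consonant = /v/, non-nasal → -a → *rusuva*.
*jefom*: final consonant = /m/, a nasal → -u → *jefomu*.

rusuva, jefomu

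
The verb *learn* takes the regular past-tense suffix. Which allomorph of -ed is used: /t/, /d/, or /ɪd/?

The stem *learn* ends in a voiced sound other than /d/.
The -ed suffix is realized as /ɪd/ after /t, d/; as /t/ after other voiceless consonants; and as /d/ after other voiced sounds.
So -ed on *learn* is pronounced /d/.

/d/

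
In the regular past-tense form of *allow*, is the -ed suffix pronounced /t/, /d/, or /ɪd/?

The stem *allow* ends in a voiced sound other than /d/.
The -ed suffix is realized as /ɪd/ after /t, d/; as /t/ after other voiceless consonants; and as /d/ after other voiced sounds.
So -ed on *allow* is pronounced /d/.

/d/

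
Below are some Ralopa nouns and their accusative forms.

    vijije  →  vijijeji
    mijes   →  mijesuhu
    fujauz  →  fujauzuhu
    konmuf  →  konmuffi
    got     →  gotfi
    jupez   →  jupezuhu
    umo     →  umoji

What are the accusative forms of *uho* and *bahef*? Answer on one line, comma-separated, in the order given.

uhoji, baheffi

Looking at the final sound of each stem: -uhu when the stem ends in a sibilant (*mijes*, *fujauz*, *jupez*); -fi when the stem ends in a non-sibilant consonant (*konmuf*, *got*); -ji when the stem ends in a vowel (*vijije*, *umo*).
*uho*: final sound = /o/, a vowel → -ji → *uhoji*.
*bahef* — final sound /f/ (a non-sibilant consonant) → -fi → *baheffi*.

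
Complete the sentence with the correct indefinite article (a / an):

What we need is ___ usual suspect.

The indefinite article is chosen by the initial *sound* of the following word, not its spelling.
*usual* begins with the sound /juː/ (u pronounced /juː/) — a consonant sound.
So the article is *a*: What we need is a usual suspect.

a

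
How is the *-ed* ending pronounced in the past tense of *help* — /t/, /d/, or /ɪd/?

/t/

The stem *help* ends in a voiceless consonant other than /t/.
The -ed suffix is realized as /ɪd/ after /t, d/; as /t/ after other voiceless consonants; and as /d/ after other voiced sounds.
So -ed on *help* is pronounced /t/.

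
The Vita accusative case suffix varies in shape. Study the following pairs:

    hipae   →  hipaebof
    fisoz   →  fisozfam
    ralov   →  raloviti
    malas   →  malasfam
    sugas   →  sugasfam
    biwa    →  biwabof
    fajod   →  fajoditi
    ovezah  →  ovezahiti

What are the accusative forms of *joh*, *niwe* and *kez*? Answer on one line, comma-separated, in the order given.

johiti, niwebof, kezfam

The suffix is conditioned by the final sound: -fam when the stem ends in a sibilant (*fisoz*, *malas*, *sugas*); -iti when the stem ends in a non-sibilant consonant (*ralov*, *fajod*, *ovezah*); -bof when the stem ends in a vowel (*hipae*, *biwa*).
*joh* — final sound /h/ (a non-sibilant consonant) → -iti → *johiti*.
*niwe*: final sound = /e/, a vowel → -bof → *niwebof*.
The final sound of *kez* is /z/, which is a sibilant, so the suffix is -fam, giving *kezfam*.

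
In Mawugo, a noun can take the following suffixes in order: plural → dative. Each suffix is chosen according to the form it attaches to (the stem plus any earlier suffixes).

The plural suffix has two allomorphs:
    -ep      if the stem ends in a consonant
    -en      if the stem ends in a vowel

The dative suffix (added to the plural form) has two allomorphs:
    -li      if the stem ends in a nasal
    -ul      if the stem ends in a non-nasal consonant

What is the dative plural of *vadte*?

vadteenli

Since the final sound of *vadte* is /e/ (a vowel), it takes -en, giving *vadteen*.
Since the final consonant of the plural form *vadteen* is /n/ (a nasal), it takes -li, giving *vadteenli*.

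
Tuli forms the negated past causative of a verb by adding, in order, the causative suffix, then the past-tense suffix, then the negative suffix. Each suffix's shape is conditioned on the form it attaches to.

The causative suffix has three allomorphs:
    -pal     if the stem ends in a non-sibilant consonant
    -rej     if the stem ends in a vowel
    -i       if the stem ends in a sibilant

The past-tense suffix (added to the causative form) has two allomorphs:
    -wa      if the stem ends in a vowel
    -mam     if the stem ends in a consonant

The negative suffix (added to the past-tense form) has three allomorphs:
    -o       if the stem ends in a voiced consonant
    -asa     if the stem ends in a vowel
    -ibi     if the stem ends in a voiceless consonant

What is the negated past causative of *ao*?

aorejmamo

The final sound of *ao* is /o/, which is a vowel, so the causative suffix is -rej, giving *aorej*.
Since the final sound of the causative form *aorej* is /j/ (a consonant), it takes -mam, giving *aorejmam*.
The final sound of the past-tense form *aorejmam* is /m/, which is a voiced consonant, so the negative suffix is -o, giving *aorejmamo*.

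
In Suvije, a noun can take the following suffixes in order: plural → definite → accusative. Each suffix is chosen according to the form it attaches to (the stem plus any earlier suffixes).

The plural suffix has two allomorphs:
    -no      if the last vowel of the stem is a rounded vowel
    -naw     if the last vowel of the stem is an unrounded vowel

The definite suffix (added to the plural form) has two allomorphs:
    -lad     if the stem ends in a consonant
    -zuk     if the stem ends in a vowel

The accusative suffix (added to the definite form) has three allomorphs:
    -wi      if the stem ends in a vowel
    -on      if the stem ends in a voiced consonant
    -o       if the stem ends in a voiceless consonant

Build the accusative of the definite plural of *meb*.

Since the last vowel of *meb* is /e/ (an unrounded vowel), it takes -naw, giving *mebnaw*.
The plural form *mebnaw* — final sound /w/ (a consonant) → -lad → *mebnawlad*.
The final sound of the definite form *mebnawlad* is /d/, which is a voiced consonant, so the accusative suffix is -on, giving *mebnawladon*.

mebnawladon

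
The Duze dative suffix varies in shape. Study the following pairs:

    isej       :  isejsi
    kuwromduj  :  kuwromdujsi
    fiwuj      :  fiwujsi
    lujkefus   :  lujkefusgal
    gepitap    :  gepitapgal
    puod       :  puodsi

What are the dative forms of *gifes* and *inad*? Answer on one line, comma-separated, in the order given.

gifesgal, inadsi

Looking at the final consonant of each stem: -gal when the stem ends in a voiceless consonant (*lujkefus*, *gepitap*); -si when the stem ends in a voiced consonant (*isej*, *kuwromduj*, *fiwuj*, *puod*).
Since the final consonant of *gifes* is /s/ (voiceless), it takes -gal, giving *gifesgal*.
*inad*: final consonant = /d/, voiced → -si → *inadsi*.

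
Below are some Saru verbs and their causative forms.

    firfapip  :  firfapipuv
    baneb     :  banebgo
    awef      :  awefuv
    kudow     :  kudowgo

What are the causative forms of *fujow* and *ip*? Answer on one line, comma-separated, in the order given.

fujowgo, ipuv

Looking at the final consonant of each stem: -uv when the stem ends in a voiceless consonant (*firfapip*, *awef*); -go when the stem ends in a voiced consonant (*baneb*, *kudow*).
The final consonant of *fujow* is /w/, which is voiced, so the suffix is -go, giving *fujowgo*.
Since the final consonant of *ip* is /p/ (voiceless), it takes -uv, giving *ipuv*.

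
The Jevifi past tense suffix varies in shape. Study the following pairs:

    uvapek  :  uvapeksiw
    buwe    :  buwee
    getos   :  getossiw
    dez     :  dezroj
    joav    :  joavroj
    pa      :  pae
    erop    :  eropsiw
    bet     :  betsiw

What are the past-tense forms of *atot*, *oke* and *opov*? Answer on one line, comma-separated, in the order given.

atotsiw, okee, opovroj

The pattern is voicing of the final sound: -siw when the stem ends in a voiceless consonant (*uvapek*, *getos*, *erop*, *bet*); -roj when the stem ends in a voiced consonant (*dez*, *joav*); -e when the stem ends in a vowel (*buwe*, *pa*).
Since the final sound of *atot* is /t/ (a voiceless consonant), it takes -siw, giving *atotsiw*.
Since the final sound of *oke* is /e/ (a vowel), it takes -e, giving *okee*.
*opov*: final sound = /v/, a voiced consonant → -roj → *opovroj*.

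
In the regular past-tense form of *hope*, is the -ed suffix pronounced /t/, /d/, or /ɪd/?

/t/

The stem *hope* ends in a voiceless consonant other than /t/.
The -ed suffix is realized as /ɪd/ after /t, d/; as /t/ after other voiceless consonants; and as /d/ after other voiced sounds.
So -ed on *hope* is pronounced /t/.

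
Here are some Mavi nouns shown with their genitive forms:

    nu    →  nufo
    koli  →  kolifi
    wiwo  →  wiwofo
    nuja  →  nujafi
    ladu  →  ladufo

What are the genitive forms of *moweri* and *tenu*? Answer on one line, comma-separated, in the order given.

Looking at the last vowel of each stem: -fo when the last vowel of the stem is a rounded vowel (*nu*, *wiwo*, *ladu*); -fi when the last vowel of the stem is an unrounded vowel (*koli*, *nuja*).
The last vowel of *moweri* is /i/, which is an unrounded vowel, so the suffix is -fi, giving *mowerifi*.
*tenu*: last vowel = /u/, a rounded vowel → -fo → *tenufo*.

mowerifi, tenufo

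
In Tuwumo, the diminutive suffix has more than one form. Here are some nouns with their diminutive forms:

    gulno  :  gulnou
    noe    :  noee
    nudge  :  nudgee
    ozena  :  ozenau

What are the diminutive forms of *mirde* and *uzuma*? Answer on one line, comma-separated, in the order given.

The pattern is front/back vowel harmony: -e when the last vowel of the stem is a front vowel (*noe*, *nudge*); -u when the last vowel of the stem is a back vowel (*gulno*, *ozena*).
Since the last vowel of *mirde* is /e/ (a front vowel), it takes -e, giving *mirdee*.
The last vowel of *uzuma* is /a/, which is a back vowel, so the suffix is -u, giving *uzumau*.

mirdee, uzumau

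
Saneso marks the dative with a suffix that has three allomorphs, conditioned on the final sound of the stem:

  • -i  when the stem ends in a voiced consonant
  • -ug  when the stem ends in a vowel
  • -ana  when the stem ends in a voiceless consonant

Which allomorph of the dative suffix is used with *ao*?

The final sound of *ao* is /o/, which is a vowel, so the suffix is -ug.

-ug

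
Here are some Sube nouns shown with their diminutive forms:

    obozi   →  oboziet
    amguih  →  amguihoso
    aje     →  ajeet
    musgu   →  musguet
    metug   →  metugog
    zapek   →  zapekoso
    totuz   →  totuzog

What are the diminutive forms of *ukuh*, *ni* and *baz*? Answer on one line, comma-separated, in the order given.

The alternation tracks the final sound of the stem — -oso when the stem ends in a voiceless consonant (*amguih*, *zapek*); -og when the stem ends in a voiced consonant (*metug*, *totuz*); -et when the stem ends in a vowel (*obozi*, *aje*, *musgu*).
*ukuh* — final sound /h/ (a voiceless consonant) → -oso → *ukuhoso*.
The final sound of *ni* is /i/, which is a vowel, so the suffix is -et, giving *niet*.
*baz*: final sound = /z/, a voiced consonant → -og → *bazog*.

ukuhoso, niet, bazog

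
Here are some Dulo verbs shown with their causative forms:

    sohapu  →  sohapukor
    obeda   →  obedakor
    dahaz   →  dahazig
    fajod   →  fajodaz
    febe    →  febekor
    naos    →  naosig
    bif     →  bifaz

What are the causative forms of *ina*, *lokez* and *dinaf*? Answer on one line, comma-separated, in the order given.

The pattern is sibilance of the final sound: -ig when the stem ends in a sibilant (*dahaz*, *naos*); -az when the stem ends in a non-sibilant consonant (*fajod*, *bif*); -kor when the stem ends in a vowel (*sohapu*, *obeda*, *febe*).
Since the final sound of *ina* is /a/ (a vowel), it takes -kor, giving *inakor*.
*lokez*: final sound = /z/, a sibilant → -ig → *lokezig*.
*dinaf*: final sound = /f/, a non-sibilant consonant → -az → *dinafaz*.

inakor, lokezig, dinafaz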